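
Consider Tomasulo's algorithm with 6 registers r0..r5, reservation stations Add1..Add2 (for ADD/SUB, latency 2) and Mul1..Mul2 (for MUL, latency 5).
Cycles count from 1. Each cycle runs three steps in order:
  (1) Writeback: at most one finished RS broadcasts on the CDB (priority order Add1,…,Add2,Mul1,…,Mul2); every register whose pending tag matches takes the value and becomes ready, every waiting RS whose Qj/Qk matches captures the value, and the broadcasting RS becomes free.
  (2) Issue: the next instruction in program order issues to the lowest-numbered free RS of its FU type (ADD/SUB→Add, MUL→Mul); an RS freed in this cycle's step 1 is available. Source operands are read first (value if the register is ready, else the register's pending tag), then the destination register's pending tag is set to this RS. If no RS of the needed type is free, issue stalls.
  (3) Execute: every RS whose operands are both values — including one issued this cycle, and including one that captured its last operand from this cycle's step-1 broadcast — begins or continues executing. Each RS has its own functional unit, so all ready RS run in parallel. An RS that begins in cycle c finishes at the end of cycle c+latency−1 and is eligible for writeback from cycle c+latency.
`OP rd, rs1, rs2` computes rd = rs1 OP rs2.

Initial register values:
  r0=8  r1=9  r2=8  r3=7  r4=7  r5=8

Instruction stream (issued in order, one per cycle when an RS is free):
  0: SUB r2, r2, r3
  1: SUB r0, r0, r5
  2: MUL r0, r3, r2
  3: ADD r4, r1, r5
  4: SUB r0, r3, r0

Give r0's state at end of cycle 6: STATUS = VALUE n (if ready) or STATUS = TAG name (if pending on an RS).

STATUS = TAG Add2

  c1: issue SUB r2<-Add1  regs: r0:8,r1:9,r2:Add1,r3:7,r4:7,r5:8
  c2: issue SUB r0<-Add2  regs: r0:Add2,r1:9,r2:Add1,r3:7,r4:7,r5:8
  c3: CDB Add1=1; issue MUL r0<-Mul1  regs: r0:Mul1,r1:9,r2:1,r3:7,r4:7,r5:8
  c4: CDB Add2=0; issue ADD r4<-Add1  regs: r0:Mul1,r1:9,r2:1,r3:7,r4:Add1,r5:8
  c5: issue SUB r0<-Add2  regs: r0:Add2,r1:9,r2:1,r3:7,r4:Add1,r5:8
  c6: CDB Add1=17  regs: r0:Add2,r1:9,r2:1,r3:7,r4:17,r5:8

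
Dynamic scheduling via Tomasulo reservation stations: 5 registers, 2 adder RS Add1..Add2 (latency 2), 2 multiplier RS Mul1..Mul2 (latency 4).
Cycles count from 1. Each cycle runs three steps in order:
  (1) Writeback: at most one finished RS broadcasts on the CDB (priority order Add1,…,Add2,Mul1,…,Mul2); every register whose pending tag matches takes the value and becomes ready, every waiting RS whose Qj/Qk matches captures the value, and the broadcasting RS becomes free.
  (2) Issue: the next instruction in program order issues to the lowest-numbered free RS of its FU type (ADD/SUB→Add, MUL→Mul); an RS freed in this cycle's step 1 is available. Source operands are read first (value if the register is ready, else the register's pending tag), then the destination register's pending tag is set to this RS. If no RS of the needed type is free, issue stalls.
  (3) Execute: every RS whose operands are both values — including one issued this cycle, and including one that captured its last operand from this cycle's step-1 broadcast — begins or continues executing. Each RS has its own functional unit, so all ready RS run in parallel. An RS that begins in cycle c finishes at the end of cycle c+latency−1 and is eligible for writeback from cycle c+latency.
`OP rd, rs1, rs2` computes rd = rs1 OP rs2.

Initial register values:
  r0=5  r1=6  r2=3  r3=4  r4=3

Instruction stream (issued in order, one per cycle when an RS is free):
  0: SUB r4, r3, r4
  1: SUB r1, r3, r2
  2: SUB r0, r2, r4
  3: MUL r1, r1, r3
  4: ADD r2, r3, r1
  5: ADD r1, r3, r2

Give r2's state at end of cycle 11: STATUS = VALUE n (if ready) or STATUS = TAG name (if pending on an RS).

  c1: issue SUB r4<-Add1  regs: r0:5,r1:6,r2:3,r3:4,r4:Add1
  c2: issue SUB r1<-Add2  regs: r0:5,r1:Add2,r2:3,r3:4,r4:Add1
  c3: CDB Add1=1; issue SUB r0<-Add1  regs: r0:Add1,r1:Add2,r2:3,r3:4,r4:1
  c4: CDB Add2=1; issue MUL r1<-Mul1  regs: r0:Add1,r1:Mul1,r2:3,r3:4,r4:1
  c5: CDB Add1=2; issue ADD r2<-Add1  regs: r0:2,r1:Mul1,r2:Add1,r3:4,r4:1
  c6: issue ADD r1<-Add2  regs: r0:2,r1:Add2,r2:Add1,r3:4,r4:1
  c7: -  regs: r0:2,r1:Add2,r2:Add1,r3:4,r4:1
  c8: CDB Mul1=4  regs: r0:2,r1:Add2,r2:Add1,r3:4,r4:1
  c9: -  regs: r0:2,r1:Add2,r2:Add1,r3:4,r4:1
  c10: CDB Add1=8  regs: r0:2,r1:Add2,r2:8,r3:4,r4:1
  c11: -  regs: r0:2,r1:Add2,r2:8,r3:4,r4:1

STATUS = VALUE 8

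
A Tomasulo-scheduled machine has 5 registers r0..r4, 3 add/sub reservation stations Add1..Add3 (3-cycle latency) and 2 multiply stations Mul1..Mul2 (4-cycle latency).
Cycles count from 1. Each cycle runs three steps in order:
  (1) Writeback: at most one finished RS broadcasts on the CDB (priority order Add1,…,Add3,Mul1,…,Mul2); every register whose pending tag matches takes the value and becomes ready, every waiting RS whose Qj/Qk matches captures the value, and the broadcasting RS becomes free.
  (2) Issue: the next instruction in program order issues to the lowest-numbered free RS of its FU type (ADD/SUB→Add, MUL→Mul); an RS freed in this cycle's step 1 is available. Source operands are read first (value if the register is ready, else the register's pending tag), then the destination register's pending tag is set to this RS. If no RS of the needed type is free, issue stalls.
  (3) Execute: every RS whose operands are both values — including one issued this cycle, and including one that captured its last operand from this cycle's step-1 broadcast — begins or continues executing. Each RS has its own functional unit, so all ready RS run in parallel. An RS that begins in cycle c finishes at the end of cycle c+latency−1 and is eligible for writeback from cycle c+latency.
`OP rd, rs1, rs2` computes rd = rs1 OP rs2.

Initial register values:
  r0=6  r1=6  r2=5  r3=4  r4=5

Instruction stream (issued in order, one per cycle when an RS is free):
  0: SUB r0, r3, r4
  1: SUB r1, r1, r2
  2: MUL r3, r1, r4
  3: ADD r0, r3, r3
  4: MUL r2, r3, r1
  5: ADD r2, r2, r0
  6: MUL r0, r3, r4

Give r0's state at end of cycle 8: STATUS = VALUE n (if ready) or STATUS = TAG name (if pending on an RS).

cycle 1: issue SUB r0<-Add1 // r0:Add1,r1:6,r2:5,r3:4,r4:5
cycle 2: issue SUB r1<-Add2 // r0:Add1,r1:Add2,r2:5,r3:4,r4:5
cycle 3: issue MUL r3<-Mul1 // r0:Add1,r1:Add2,r2:5,r3:Mul1,r4:5
cycle 4: CDB Add1=-1; issue ADD r0<-Add1 // r0:Add1,r1:Add2,r2:5,r3:Mul1,r4:5
cycle 5: CDB Add2=1; issue MUL r2<-Mul2 // r0:Add1,r1:1,r2:Mul2,r3:Mul1,r4:5
cycle 6: issue ADD r2<-Add2 // r0:Add1,r1:1,r2:Add2,r3:Mul1,r4:5
cycle 7: stall // r0:Add1,r1:1,r2:Add2,r3:Mul1,r4:5
cycle 8: stall // r0:Add1,r1:1,r2:Add2,r3:Mul1,r4:5

STATUS = TAG Add1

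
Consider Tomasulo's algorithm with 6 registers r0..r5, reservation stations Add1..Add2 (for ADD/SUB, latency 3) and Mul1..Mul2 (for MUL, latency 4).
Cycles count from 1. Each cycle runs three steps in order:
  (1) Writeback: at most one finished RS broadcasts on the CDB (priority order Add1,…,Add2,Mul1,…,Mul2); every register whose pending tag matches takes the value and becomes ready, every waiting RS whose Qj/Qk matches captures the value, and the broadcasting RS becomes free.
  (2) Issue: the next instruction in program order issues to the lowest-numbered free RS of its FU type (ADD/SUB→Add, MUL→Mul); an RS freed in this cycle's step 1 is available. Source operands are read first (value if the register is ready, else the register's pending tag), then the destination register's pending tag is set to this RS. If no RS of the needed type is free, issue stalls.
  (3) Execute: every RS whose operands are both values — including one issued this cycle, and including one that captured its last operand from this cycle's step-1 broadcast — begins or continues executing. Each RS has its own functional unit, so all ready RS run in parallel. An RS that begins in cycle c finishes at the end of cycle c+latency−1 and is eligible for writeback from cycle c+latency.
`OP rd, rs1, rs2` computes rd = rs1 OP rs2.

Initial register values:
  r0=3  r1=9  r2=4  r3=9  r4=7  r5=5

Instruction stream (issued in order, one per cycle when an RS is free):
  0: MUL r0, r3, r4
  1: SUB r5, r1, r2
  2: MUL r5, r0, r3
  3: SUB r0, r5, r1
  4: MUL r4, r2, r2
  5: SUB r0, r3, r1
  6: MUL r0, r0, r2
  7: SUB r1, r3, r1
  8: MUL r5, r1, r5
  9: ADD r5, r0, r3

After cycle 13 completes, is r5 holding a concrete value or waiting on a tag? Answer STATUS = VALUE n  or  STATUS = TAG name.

cycle 1: issue MUL r0<-Mul1 // r0:Mul1,r1:9,r2:4,r3:9,r4:7,r5:5
cycle 2: issue SUB r5<-Add1 // r0:Mul1,r1:9,r2:4,r3:9,r4:7,r5:Add1
cycle 3: issue MUL r5<-Mul2 // r0:Mul1,r1:9,r2:4,r3:9,r4:7,r5:Mul2
cycle 4: issue SUB r0<-Add2 // r0:Add2,r1:9,r2:4,r3:9,r4:7,r5:Mul2
cycle 5: CDB Add1=5; stall // r0:Add2,r1:9,r2:4,r3:9,r4:7,r5:Mul2
cycle 6: CDB Mul1=63; issue MUL r4<-Mul1 // r0:Add2,r1:9,r2:4,r3:9,r4:Mul1,r5:Mul2
cycle 7: issue SUB r0<-Add1 // r0:Add1,r1:9,r2:4,r3:9,r4:Mul1,r5:Mul2
cycle 8: stall // r0:Add1,r1:9,r2:4,r3:9,r4:Mul1,r5:Mul2
cycle 9: stall // r0:Add1,r1:9,r2:4,r3:9,r4:Mul1,r5:Mul2
cycle 10: CDB Add1=0; stall // r0:0,r1:9,r2:4,r3:9,r4:Mul1,r5:Mul2
cycle 11: CDB Mul1=16; issue MUL r0<-Mul1 // r0:Mul1,r1:9,r2:4,r3:9,r4:16,r5:Mul2
cycle 12: CDB Mul2=567; issue SUB r1<-Add1 // r0:Mul1,r1:Add1,r2:4,r3:9,r4:16,r5:567
cycle 13: issue MUL r5<-Mul2 // r0:Mul1,r1:Add1,r2:4,r3:9,r4:16,r5:Mul2

STATUS = TAG Mul2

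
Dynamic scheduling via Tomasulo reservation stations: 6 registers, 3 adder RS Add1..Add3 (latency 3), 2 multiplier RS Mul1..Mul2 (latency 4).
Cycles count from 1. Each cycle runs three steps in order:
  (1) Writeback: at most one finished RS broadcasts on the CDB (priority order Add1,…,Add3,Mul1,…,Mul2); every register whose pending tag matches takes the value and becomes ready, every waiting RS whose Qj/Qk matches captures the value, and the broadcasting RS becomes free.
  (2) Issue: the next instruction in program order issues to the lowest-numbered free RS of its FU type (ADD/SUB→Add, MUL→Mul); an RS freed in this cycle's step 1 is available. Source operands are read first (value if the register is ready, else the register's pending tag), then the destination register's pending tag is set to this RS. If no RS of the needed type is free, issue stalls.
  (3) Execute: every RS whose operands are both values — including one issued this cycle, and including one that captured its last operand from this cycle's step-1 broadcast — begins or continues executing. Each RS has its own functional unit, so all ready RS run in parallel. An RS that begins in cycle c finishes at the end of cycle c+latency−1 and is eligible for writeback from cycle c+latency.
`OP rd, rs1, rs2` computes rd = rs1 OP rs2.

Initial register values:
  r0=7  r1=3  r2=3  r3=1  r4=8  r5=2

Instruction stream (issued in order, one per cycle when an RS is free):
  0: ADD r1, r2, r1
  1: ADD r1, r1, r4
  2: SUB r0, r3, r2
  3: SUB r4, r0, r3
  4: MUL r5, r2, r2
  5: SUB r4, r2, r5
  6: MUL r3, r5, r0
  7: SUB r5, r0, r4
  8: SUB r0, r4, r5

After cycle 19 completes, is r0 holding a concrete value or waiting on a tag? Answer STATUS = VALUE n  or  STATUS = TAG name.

cycle 1: issue ADD r1<-Add1 // r0:7,r1:Add1,r2:3,r3:1,r4:8,r5:2
cycle 2: issue ADD r1<-Add2 // r0:7,r1:Add2,r2:3,r3:1,r4:8,r5:2
cycle 3: issue SUB r0<-Add3 // r0:Add3,r1:Add2,r2:3,r3:1,r4:8,r5:2
cycle 4: CDB Add1=6; issue SUB r4<-Add1 // r0:Add3,r1:Add2,r2:3,r3:1,r4:Add1,r5:2
cycle 5: issue MUL r5<-Mul1 // r0:Add3,r1:Add2,r2:3,r3:1,r4:Add1,r5:Mul1
cycle 6: CDB Add3=-2; issue SUB r4<-Add3 // r0:-2,r1:Add2,r2:3,r3:1,r4:Add3,r5:Mul1
cycle 7: CDB Add2=14; issue MUL r3<-Mul2 // r0:-2,r1:14,r2:3,r3:Mul2,r4:Add3,r5:Mul1
cycle 8: issue SUB r5<-Add2 // r0:-2,r1:14,r2:3,r3:Mul2,r4:Add3,r5:Add2
cycle 9: CDB Add1=-3; issue SUB r0<-Add1 // r0:Add1,r1:14,r2:3,r3:Mul2,r4:Add3,r5:Add2
cycle 10: CDB Mul1=9 // r0:Add1,r1:14,r2:3,r3:Mul2,r4:Add3,r5:Add2
cycle 11: - // r0:Add1,r1:14,r2:3,r3:Mul2,r4:Add3,r5:Add2
cycle 12: - // r0:Add1,r1:14,r2:3,r3:Mul2,r4:Add3,r5:Add2
cycle 13: CDB Add3=-6 // r0:Add1,r1:14,r2:3,r3:Mul2,r4:-6,r5:Add2
cycle 14: CDB Mul2=-18 // r0:Add1,r1:14,r2:3,r3:-18,r4:-6,r5:Add2
cycle 15: - // r0:Add1,r1:14,r2:3,r3:-18,r4:-6,r5:Add2
cycle 16: CDB Add2=4 // r0:Add1,r1:14,r2:3,r3:-18,r4:-6,r5:4
cycle 17: - // r0:Add1,r1:14,r2:3,r3:-18,r4:-6,r5:4
cycle 18: - // r0:Add1,r1:14,r2:3,r3:-18,r4:-6,r5:4
cycle 19: CDB Add1=-10 // r0:-10,r1:14,r2:3,r3:-18,r4:-6,r5:4

STATUS = VALUE -10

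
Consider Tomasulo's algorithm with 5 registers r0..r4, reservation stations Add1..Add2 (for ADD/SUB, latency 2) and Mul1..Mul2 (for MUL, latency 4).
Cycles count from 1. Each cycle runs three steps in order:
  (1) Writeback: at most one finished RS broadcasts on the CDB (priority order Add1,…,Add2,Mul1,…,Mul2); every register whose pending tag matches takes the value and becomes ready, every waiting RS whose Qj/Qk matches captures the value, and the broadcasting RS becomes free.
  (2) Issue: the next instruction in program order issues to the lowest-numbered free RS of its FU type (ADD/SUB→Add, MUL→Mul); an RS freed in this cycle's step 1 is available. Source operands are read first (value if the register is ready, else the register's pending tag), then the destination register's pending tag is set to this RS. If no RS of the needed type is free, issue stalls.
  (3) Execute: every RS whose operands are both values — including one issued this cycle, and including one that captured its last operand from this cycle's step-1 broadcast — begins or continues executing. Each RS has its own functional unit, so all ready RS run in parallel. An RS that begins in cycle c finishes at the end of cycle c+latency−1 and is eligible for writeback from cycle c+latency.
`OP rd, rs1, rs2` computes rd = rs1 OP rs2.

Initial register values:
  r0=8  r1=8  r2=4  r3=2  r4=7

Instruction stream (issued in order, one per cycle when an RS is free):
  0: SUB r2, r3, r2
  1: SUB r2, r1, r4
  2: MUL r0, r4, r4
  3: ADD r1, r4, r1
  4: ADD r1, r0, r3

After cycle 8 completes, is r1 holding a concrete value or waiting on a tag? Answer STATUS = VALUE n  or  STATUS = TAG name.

c1: issue SUB r2<-Add1 | r0:8,r1:8,r2:Add1,r3:2,r4:7
c2: issue SUB r2<-Add2 | r0:8,r1:8,r2:Add2,r3:2,r4:7
c3: CDB Add1=-2; issue MUL r0<-Mul1 | r0:Mul1,r1:8,r2:Add2,r3:2,r4:7
c4: CDB Add2=1; issue ADD r1<-Add1 | r0:Mul1,r1:Add1,r2:1,r3:2,r4:7
c5: issue ADD r1<-Add2 | r0:Mul1,r1:Add2,r2:1,r3:2,r4:7
c6: CDB Add1=15 | r0:Mul1,r1:Add2,r2:1,r3:2,r4:7
c7: CDB Mul1=49 | r0:49,r1:Add2,r2:1,r3:2,r4:7
c8: - | r0:49,r1:Add2,r2:1,r3:2,r4:7

STATUS = TAG Add2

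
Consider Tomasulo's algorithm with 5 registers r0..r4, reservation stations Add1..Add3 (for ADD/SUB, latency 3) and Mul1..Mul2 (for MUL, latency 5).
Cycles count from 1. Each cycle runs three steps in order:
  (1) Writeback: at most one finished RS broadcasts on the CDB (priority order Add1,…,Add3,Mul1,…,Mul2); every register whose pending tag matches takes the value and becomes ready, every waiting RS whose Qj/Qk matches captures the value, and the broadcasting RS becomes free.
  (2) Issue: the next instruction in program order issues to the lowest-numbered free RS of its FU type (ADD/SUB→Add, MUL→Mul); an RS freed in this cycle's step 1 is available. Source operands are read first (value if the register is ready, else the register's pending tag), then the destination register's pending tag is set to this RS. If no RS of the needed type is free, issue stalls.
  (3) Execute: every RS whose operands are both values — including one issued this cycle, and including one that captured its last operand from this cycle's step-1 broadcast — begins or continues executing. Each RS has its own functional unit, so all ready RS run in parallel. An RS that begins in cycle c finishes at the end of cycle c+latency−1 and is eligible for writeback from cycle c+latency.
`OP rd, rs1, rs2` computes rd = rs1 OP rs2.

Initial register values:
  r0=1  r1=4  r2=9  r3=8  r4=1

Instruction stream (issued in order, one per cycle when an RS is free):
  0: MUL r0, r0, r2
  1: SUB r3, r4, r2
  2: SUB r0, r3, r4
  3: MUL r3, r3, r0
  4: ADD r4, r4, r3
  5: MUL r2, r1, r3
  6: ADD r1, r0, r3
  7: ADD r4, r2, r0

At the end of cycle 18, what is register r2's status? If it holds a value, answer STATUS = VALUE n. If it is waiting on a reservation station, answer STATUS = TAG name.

STATUS = VALUE 288

  c1: issue MUL r0<-Mul1  regs: r0:Mul1,r1:4,r2:9,r3:8,r4:1
  c2: issue SUB r3<-Add1  regs: r0:Mul1,r1:4,r2:9,r3:Add1,r4:1
  c3: issue SUB r0<-Add2  regs: r0:Add2,r1:4,r2:9,r3:Add1,r4:1
  c4: issue MUL r3<-Mul2  regs: r0:Add2,r1:4,r2:9,r3:Mul2,r4:1
  c5: CDB Add1=-8; issue ADD r4<-Add1  regs: r0:Add2,r1:4,r2:9,r3:Mul2,r4:Add1
  c6: CDB Mul1=9; issue MUL r2<-Mul1  regs: r0:Add2,r1:4,r2:Mul1,r3:Mul2,r4:Add1
  c7: issue ADD r1<-Add3  regs: r0:Add2,r1:Add3,r2:Mul1,r3:Mul2,r4:Add1
  c8: CDB Add2=-9; issue ADD r4<-Add2  regs: r0:-9,r1:Add3,r2:Mul1,r3:Mul2,r4:Add2
  c9: -  regs: r0:-9,r1:Add3,r2:Mul1,r3:Mul2,r4:Add2
  c10: -  regs: r0:-9,r1:Add3,r2:Mul1,r3:Mul2,r4:Add2
  c11: -  regs: r0:-9,r1:Add3,r2:Mul1,r3:Mul2,r4:Add2
  c12: -  regs: r0:-9,r1:Add3,r2:Mul1,r3:Mul2,r4:Add2
  c13: CDB Mul2=72  regs: r0:-9,r1:Add3,r2:Mul1,r3:72,r4:Add2
  c14: -  regs: r0:-9,r1:Add3,r2:Mul1,r3:72,r4:Add2
  c15: -  regs: r0:-9,r1:Add3,r2:Mul1,r3:72,r4:Add2
  c16: CDB Add1=73  regs: r0:-9,r1:Add3,r2:Mul1,r3:72,r4:Add2
  c17: CDB Add3=63  regs: r0:-9,r1:63,r2:Mul1,r3:72,r4:Add2
  c18: CDB Mul1=288  regs: r0:-9,r1:63,r2:288,r3:72,r4:Add2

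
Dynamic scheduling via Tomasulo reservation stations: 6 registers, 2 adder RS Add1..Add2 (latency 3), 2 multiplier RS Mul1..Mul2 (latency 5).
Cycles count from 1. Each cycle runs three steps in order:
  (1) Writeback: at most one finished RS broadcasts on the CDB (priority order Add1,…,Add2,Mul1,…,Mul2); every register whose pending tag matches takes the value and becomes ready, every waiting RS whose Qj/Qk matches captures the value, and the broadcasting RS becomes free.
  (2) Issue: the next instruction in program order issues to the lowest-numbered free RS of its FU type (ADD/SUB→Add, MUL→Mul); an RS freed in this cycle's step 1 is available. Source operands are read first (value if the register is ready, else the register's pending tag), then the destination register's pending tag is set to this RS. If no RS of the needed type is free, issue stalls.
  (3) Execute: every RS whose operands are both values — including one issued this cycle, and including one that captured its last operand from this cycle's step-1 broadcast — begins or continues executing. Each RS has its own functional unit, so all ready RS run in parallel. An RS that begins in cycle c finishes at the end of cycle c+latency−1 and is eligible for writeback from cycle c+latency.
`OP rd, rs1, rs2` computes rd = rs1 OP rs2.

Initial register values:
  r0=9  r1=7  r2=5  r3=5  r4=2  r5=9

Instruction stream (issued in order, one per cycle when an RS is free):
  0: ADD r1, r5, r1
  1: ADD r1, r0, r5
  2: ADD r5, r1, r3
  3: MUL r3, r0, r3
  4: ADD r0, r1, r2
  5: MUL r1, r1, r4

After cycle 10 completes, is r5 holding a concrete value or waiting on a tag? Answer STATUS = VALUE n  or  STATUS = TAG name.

STATUS = VALUE 23

c1: issue ADD r1<-Add1 | r0:9,r1:Add1,r2:5,r3:5,r4:2,r5:9
c2: issue ADD r1<-Add2 | r0:9,r1:Add2,r2:5,r3:5,r4:2,r5:9
c3: stall | r0:9,r1:Add2,r2:5,r3:5,r4:2,r5:9
c4: CDB Add1=16; issue ADD r5<-Add1 | r0:9,r1:Add2,r2:5,r3:5,r4:2,r5:Add1
c5: CDB Add2=18; issue MUL r3<-Mul1 | r0:9,r1:18,r2:5,r3:Mul1,r4:2,r5:Add1
c6: issue ADD r0<-Add2 | r0:Add2,r1:18,r2:5,r3:Mul1,r4:2,r5:Add1
c7: issue MUL r1<-Mul2 | r0:Add2,r1:Mul2,r2:5,r3:Mul1,r4:2,r5:Add1
c8: CDB Add1=23 | r0:Add2,r1:Mul2,r2:5,r3:Mul1,r4:2,r5:23
c9: CDB Add2=23 | r0:23,r1:Mul2,r2:5,r3:Mul1,r4:2,r5:23
c10: CDB Mul1=45 | r0:23,r1:Mul2,r2:5,r3:45,r4:2,r5:23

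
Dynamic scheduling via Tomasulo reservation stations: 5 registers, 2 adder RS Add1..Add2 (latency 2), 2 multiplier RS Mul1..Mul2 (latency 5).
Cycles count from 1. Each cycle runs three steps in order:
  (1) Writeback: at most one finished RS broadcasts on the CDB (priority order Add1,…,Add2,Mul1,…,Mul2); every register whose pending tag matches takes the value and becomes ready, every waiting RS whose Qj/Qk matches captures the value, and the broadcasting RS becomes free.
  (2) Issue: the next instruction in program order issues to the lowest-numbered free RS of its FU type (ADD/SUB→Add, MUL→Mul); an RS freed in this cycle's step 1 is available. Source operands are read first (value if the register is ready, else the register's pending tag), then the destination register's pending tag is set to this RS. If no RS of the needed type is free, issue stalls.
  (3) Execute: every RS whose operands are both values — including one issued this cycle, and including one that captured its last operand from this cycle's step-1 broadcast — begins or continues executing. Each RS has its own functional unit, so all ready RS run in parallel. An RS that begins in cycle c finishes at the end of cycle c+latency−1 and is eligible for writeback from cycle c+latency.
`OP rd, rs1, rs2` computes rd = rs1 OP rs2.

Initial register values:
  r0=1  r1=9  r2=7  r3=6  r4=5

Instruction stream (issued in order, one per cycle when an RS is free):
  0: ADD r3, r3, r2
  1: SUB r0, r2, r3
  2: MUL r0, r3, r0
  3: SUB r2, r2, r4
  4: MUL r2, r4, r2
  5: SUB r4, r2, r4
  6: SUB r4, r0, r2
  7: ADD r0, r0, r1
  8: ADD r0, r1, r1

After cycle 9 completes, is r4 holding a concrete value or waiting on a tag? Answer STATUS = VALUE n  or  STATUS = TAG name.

STATUS = TAG Add2

  c1: issue ADD r3<-Add1  regs: r0:1,r1:9,r2:7,r3:Add1,r4:5
  c2: issue SUB r0<-Add2  regs: r0:Add2,r1:9,r2:7,r3:Add1,r4:5
  c3: CDB Add1=13; issue MUL r0<-Mul1  regs: r0:Mul1,r1:9,r2:7,r3:13,r4:5
  c4: issue SUB r2<-Add1  regs: r0:Mul1,r1:9,r2:Add1,r3:13,r4:5
  c5: CDB Add2=-6; issue MUL r2<-Mul2  regs: r0:Mul1,r1:9,r2:Mul2,r3:13,r4:5
  c6: CDB Add1=2; issue SUB r4<-Add1  regs: r0:Mul1,r1:9,r2:Mul2,r3:13,r4:Add1
  c7: issue SUB r4<-Add2  regs: r0:Mul1,r1:9,r2:Mul2,r3:13,r4:Add2
  c8: stall  regs: r0:Mul1,r1:9,r2:Mul2,r3:13,r4:Add2
  c9: stall  regs: r0:Mul1,r1:9,r2:Mul2,r3:13,r4:Add2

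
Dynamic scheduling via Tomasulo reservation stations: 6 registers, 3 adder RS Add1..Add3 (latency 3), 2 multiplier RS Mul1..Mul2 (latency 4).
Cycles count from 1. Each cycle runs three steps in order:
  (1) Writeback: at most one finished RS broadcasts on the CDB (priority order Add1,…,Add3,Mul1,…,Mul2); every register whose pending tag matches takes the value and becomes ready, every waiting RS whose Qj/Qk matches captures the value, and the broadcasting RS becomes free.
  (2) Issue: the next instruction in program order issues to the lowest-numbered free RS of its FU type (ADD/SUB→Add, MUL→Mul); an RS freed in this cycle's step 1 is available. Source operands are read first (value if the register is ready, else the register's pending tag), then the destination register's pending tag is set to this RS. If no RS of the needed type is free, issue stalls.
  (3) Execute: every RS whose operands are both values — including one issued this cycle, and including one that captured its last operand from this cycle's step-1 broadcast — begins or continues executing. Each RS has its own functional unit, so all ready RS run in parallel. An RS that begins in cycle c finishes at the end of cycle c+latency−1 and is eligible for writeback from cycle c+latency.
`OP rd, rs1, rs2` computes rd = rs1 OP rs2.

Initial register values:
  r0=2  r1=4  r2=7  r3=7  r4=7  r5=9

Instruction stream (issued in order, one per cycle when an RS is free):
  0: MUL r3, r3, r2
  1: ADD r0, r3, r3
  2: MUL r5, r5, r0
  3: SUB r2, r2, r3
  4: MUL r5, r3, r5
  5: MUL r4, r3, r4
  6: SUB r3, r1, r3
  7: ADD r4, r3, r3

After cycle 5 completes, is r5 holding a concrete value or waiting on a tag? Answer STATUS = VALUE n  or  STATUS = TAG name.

c1: issue MUL r3<-Mul1 | r0:2,r1:4,r2:7,r3:Mul1,r4:7,r5:9
c2: issue ADD r0<-Add1 | r0:Add1,r1:4,r2:7,r3:Mul1,r4:7,r5:9
c3: issue MUL r5<-Mul2 | r0:Add1,r1:4,r2:7,r3:Mul1,r4:7,r5:Mul2
c4: issue SUB r2<-Add2 | r0:Add1,r1:4,r2:Add2,r3:Mul1,r4:7,r5:Mul2
c5: CDB Mul1=49; issue MUL r5<-Mul1 | r0:Add1,r1:4,r2:Add2,r3:49,r4:7,r5:Mul1

STATUS = TAG Mul1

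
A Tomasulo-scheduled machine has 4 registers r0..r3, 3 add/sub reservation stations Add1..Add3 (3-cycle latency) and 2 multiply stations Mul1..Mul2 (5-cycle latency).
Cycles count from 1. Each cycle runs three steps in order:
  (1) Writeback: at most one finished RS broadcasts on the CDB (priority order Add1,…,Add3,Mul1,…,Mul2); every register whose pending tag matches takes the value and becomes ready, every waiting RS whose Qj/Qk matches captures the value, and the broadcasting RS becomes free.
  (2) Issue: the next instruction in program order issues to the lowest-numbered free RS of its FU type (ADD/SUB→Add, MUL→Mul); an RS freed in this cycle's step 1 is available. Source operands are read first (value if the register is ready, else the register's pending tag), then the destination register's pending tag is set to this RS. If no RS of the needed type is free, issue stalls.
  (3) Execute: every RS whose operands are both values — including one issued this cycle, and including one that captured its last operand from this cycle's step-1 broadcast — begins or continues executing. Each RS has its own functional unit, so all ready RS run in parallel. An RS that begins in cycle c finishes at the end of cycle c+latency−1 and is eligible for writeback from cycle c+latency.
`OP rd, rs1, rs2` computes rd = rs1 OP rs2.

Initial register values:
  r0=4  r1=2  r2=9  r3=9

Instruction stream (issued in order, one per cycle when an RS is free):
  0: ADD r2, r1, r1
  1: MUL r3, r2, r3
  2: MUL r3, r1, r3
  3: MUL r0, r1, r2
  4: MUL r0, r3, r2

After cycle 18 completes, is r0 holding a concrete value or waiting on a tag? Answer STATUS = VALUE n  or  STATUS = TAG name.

STATUS = TAG Mul1

c1: issue ADD r2<-Add1 | r0:4,r1:2,r2:Add1,r3:9
c2: issue MUL r3<-Mul1 | r0:4,r1:2,r2:Add1,r3:Mul1
c3: issue MUL r3<-Mul2 | r0:4,r1:2,r2:Add1,r3:Mul2
c4: CDB Add1=4; stall | r0:4,r1:2,r2:4,r3:Mul2
c5: stall | r0:4,r1:2,r2:4,r3:Mul2
c6: stall | r0:4,r1:2,r2:4,r3:Mul2
c7: stall | r0:4,r1:2,r2:4,r3:Mul2
c8: stall | r0:4,r1:2,r2:4,r3:Mul2
c9: CDB Mul1=36; issue MUL r0<-Mul1 | r0:Mul1,r1:2,r2:4,r3:Mul2
c10: stall | r0:Mul1,r1:2,r2:4,r3:Mul2
c11: stall | r0:Mul1,r1:2,r2:4,r3:Mul2
c12: stall | r0:Mul1,r1:2,r2:4,r3:Mul2
c13: stall | r0:Mul1,r1:2,r2:4,r3:Mul2
c14: CDB Mul1=8; issue MUL r0<-Mul1 | r0:Mul1,r1:2,r2:4,r3:Mul2
c15: CDB Mul2=72 | r0:Mul1,r1:2,r2:4,r3:72
c16: - | r0:Mul1,r1:2,r2:4,r3:72
c17: - | r0:Mul1,r1:2,r2:4,r3:72
c18: - | r0:Mul1,r1:2,r2:4,r3:72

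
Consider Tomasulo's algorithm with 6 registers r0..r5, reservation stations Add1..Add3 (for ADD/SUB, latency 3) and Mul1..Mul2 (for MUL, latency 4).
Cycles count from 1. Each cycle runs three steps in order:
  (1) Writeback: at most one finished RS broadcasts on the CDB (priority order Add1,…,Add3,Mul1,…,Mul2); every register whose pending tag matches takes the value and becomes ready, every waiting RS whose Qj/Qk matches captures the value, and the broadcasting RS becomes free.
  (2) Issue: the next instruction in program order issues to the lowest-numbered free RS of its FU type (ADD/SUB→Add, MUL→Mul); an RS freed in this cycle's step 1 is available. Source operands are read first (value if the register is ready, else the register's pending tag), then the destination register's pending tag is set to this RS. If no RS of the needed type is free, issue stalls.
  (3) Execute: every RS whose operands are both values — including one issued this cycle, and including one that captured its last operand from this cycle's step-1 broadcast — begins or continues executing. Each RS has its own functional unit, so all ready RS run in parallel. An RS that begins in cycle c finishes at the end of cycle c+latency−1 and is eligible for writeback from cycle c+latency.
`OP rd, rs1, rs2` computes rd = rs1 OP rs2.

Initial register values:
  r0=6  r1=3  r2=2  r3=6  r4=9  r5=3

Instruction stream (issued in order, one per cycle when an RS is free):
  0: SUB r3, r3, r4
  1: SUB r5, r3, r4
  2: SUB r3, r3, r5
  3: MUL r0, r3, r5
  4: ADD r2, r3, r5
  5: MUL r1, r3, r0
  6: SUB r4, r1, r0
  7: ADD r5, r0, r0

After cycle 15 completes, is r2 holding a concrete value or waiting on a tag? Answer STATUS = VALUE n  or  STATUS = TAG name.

STATUS = VALUE -3

  c1: issue SUB r3<-Add1  regs: r0:6,r1:3,r2:2,r3:Add1,r4:9,r5:3
  c2: issue SUB r5<-Add2  regs: r0:6,r1:3,r2:2,r3:Add1,r4:9,r5:Add2
  c3: issue SUB r3<-Add3  regs: r0:6,r1:3,r2:2,r3:Add3,r4:9,r5:Add2
  c4: CDB Add1=-3; issue MUL r0<-Mul1  regs: r0:Mul1,r1:3,r2:2,r3:Add3,r4:9,r5:Add2
  c5: issue ADD r2<-Add1  regs: r0:Mul1,r1:3,r2:Add1,r3:Add3,r4:9,r5:Add2
  c6: issue MUL r1<-Mul2  regs: r0:Mul1,r1:Mul2,r2:Add1,r3:Add3,r4:9,r5:Add2
  c7: CDB Add2=-12; issue SUB r4<-Add2  regs: r0:Mul1,r1:Mul2,r2:Add1,r3:Add3,r4:Add2,r5:-12
  c8: stall  regs: r0:Mul1,r1:Mul2,r2:Add1,r3:Add3,r4:Add2,r5:-12
  c9: stall  regs: r0:Mul1,r1:Mul2,r2:Add1,r3:Add3,r4:Add2,r5:-12
  c10: CDB Add3=9; issue ADD r5<-Add3  regs: r0:Mul1,r1:Mul2,r2:Add1,r3:9,r4:Add2,r5:Add3
  c11: -  regs: r0:Mul1,r1:Mul2,r2:Add1,r3:9,r4:Add2,r5:Add3
  c12: -  regs: r0:Mul1,r1:Mul2,r2:Add1,r3:9,r4:Add2,r5:Add3
  c13: CDB Add1=-3  regs: r0:Mul1,r1:Mul2,r2:-3,r3:9,r4:Add2,r5:Add3
  c14: CDB Mul1=-108  regs: r0:-108,r1:Mul2,r2:-3,r3:9,r4:Add2,r5:Add3
  c15: -  regs: r0:-108,r1:Mul2,r2:-3,r3:9,r4:Add2,r5:Add3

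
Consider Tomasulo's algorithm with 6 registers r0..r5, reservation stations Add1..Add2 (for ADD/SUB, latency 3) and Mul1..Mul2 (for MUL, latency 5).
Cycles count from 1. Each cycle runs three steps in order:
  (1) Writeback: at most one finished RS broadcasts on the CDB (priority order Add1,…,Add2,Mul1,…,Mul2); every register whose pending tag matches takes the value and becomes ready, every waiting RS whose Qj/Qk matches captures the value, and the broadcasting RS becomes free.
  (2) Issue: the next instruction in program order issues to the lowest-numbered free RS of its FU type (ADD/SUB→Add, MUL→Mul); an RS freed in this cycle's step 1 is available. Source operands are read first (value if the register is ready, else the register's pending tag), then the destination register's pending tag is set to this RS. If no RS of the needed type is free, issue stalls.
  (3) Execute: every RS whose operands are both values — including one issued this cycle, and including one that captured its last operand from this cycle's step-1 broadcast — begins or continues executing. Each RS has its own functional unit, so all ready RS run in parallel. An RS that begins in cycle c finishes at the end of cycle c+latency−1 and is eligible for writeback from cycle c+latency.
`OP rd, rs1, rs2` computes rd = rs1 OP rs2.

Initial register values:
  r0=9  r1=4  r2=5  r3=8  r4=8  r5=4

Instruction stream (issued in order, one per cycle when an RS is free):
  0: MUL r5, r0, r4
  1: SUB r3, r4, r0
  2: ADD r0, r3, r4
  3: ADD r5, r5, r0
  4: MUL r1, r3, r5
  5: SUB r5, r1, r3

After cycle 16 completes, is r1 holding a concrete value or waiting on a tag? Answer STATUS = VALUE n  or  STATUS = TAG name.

STATUS = VALUE -79

cycle 1: issue MUL r5<-Mul1 // r0:9,r1:4,r2:5,r3:8,r4:8,r5:Mul1
cycle 2: issue SUB r3<-Add1 // r0:9,r1:4,r2:5,r3:Add1,r4:8,r5:Mul1
cycle 3: issue ADD r0<-Add2 // r0:Add2,r1:4,r2:5,r3:Add1,r4:8,r5:Mul1
cycle 4: stall // r0:Add2,r1:4,r2:5,r3:Add1,r4:8,r5:Mul1
cycle 5: CDB Add1=-1; issue ADD r5<-Add1 // r0:Add2,r1:4,r2:5,r3:-1,r4:8,r5:Add1
cycle 6: CDB Mul1=72; issue MUL r1<-Mul1 // r0:Add2,r1:Mul1,r2:5,r3:-1,r4:8,r5:Add1
cycle 7: stall // r0:Add2,r1:Mul1,r2:5,r3:-1,r4:8,r5:Add1
cycle 8: CDB Add2=7; issue SUB r5<-Add2 // r0:7,r1:Mul1,r2:5,r3:-1,r4:8,r5:Add2
cycle 9: - // r0:7,r1:Mul1,r2:5,r3:-1,r4:8,r5:Add2
cycle 10: - // r0:7,r1:Mul1,r2:5,r3:-1,r4:8,r5:Add2
cycle 11: CDB Add1=79 // r0:7,r1:Mul1,r2:5,r3:-1,r4:8,r5:Add2
cycle 12: - // r0:7,r1:Mul1,r2:5,r3:-1,r4:8,r5:Add2
cycle 13: - // r0:7,r1:Mul1,r2:5,r3:-1,r4:8,r5:Add2
cycle 14: - // r0:7,r1:Mul1,r2:5,r3:-1,r4:8,r5:Add2
cycle 15: - // r0:7,r1:Mul1,r2:5,r3:-1,r4:8,r5:Add2
cycle 16: CDB Mul1=-79 // r0:7,r1:-79,r2:5,r3:-1,r4:8,r5:Add2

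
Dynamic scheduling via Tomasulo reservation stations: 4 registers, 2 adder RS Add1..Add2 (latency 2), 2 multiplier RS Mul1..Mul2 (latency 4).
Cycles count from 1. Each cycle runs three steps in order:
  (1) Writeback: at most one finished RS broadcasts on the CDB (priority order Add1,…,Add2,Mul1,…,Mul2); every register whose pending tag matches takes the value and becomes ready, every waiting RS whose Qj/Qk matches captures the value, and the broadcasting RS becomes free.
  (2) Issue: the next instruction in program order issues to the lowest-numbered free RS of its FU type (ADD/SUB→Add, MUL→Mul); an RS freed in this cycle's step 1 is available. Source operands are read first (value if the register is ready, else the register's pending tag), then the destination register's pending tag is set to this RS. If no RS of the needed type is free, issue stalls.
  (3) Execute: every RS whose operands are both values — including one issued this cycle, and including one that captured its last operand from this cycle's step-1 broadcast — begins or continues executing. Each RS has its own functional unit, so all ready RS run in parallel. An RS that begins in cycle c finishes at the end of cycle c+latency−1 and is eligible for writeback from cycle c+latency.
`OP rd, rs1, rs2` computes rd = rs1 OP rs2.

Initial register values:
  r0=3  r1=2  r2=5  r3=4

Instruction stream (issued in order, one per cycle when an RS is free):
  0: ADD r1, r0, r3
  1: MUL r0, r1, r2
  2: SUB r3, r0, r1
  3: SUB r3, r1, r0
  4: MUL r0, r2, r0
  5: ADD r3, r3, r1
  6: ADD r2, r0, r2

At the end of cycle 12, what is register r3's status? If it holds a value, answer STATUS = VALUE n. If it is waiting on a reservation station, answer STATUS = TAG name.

STATUS = VALUE -21

  c1: issue ADD r1<-Add1  regs: r0:3,r1:Add1,r2:5,r3:4
  c2: issue MUL r0<-Mul1  regs: r0:Mul1,r1:Add1,r2:5,r3:4
  c3: CDB Add1=7; issue SUB r3<-Add1  regs: r0:Mul1,r1:7,r2:5,r3:Add1
  c4: issue SUB r3<-Add2  regs: r0:Mul1,r1:7,r2:5,r3:Add2
  c5: issue MUL r0<-Mul2  regs: r0:Mul2,r1:7,r2:5,r3:Add2
  c6: stall  regs: r0:Mul2,r1:7,r2:5,r3:Add2
  c7: CDB Mul1=35; stall  regs: r0:Mul2,r1:7,r2:5,r3:Add2
  c8: stall  regs: r0:Mul2,r1:7,r2:5,r3:Add2
  c9: CDB Add1=28; issue ADD r3<-Add1  regs: r0:Mul2,r1:7,r2:5,r3:Add1
  c10: CDB Add2=-28; issue ADD r2<-Add2  regs: r0:Mul2,r1:7,r2:Add2,r3:Add1
  c11: CDB Mul2=175  regs: r0:175,r1:7,r2:Add2,r3:Add1
  c12: CDB Add1=-21  regs: r0:175,r1:7,r2:Add2,r3:-21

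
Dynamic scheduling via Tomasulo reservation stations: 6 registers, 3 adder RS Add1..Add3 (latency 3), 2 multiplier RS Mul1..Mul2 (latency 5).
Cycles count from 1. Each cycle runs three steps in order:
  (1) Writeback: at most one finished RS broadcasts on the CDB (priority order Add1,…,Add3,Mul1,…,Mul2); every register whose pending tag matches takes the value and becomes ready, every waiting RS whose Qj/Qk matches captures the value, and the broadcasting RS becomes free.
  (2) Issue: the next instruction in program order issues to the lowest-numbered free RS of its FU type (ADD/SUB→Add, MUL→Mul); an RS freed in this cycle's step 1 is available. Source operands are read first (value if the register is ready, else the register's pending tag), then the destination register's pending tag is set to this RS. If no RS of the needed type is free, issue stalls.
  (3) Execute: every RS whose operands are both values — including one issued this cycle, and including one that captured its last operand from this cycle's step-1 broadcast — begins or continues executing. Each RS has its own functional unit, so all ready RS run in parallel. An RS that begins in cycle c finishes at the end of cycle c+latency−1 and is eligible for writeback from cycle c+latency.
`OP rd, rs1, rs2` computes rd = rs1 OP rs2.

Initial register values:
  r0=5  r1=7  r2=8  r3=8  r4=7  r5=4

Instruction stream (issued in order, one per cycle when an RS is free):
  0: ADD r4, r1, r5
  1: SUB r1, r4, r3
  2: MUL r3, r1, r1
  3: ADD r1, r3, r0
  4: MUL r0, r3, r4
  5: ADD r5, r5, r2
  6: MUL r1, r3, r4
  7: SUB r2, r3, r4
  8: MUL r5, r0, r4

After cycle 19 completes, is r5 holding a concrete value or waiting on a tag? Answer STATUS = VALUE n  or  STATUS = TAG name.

STATUS = TAG Mul1

c1: issue ADD r4<-Add1 | r0:5,r1:7,r2:8,r3:8,r4:Add1,r5:4
c2: issue SUB r1<-Add2 | r0:5,r1:Add2,r2:8,r3:8,r4:Add1,r5:4
c3: issue MUL r3<-Mul1 | r0:5,r1:Add2,r2:8,r3:Mul1,r4:Add1,r5:4
c4: CDB Add1=11; issue ADD r1<-Add1 | r0:5,r1:Add1,r2:8,r3:Mul1,r4:11,r5:4
c5: issue MUL r0<-Mul2 | r0:Mul2,r1:Add1,r2:8,r3:Mul1,r4:11,r5:4
c6: issue ADD r5<-Add3 | r0:Mul2,r1:Add1,r2:8,r3:Mul1,r4:11,r5:Add3
c7: CDB Add2=3; stall | r0:Mul2,r1:Add1,r2:8,r3:Mul1,r4:11,r5:Add3
c8: stall | r0:Mul2,r1:Add1,r2:8,r3:Mul1,r4:11,r5:Add3
c9: CDB Add3=12; stall | r0:Mul2,r1:Add1,r2:8,r3:Mul1,r4:11,r5:12
c10: stall | r0:Mul2,r1:Add1,r2:8,r3:Mul1,r4:11,r5:12
c11: stall | r0:Mul2,r1:Add1,r2:8,r3:Mul1,r4:11,r5:12
c12: CDB Mul1=9; issue MUL r1<-Mul1 | r0:Mul2,r1:Mul1,r2:8,r3:9,r4:11,r5:12
c13: issue SUB r2<-Add2 | r0:Mul2,r1:Mul1,r2:Add2,r3:9,r4:11,r5:12
c14: stall | r0:Mul2,r1:Mul1,r2:Add2,r3:9,r4:11,r5:12
c15: CDB Add1=14; stall | r0:Mul2,r1:Mul1,r2:Add2,r3:9,r4:11,r5:12
c16: CDB Add2=-2; stall | r0:Mul2,r1:Mul1,r2:-2,r3:9,r4:11,r5:12
c17: CDB Mul1=99; issue MUL r5<-Mul1 | r0:Mul2,r1:99,r2:-2,r3:9,r4:11,r5:Mul1
c18: CDB Mul2=99 | r0:99,r1:99,r2:-2,r3:9,r4:11,r5:Mul1
c19: - | r0:99,r1:99,r2:-2,r3:9,r4:11,r5:Mul1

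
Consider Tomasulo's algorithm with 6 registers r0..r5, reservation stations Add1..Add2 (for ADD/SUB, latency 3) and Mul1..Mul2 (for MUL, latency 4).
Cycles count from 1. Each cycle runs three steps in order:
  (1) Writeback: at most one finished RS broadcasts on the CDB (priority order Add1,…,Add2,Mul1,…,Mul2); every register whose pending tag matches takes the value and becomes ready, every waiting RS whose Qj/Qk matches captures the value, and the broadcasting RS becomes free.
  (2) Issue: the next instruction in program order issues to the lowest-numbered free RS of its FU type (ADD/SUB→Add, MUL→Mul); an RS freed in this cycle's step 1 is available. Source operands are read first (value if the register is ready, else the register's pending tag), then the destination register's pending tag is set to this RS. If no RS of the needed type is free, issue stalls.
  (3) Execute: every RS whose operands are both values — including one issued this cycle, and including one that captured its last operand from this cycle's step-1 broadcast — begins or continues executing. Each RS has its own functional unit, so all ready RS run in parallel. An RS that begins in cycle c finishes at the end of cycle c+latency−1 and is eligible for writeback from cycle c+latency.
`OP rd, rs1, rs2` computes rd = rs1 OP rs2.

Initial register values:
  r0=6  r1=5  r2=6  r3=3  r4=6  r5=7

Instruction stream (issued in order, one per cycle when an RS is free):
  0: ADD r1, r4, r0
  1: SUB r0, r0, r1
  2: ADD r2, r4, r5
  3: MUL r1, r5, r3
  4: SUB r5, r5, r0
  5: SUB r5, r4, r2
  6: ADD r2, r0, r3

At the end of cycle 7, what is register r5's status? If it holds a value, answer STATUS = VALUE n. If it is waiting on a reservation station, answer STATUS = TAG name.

STATUS = TAG Add1

c1: issue ADD r1<-Add1 | r0:6,r1:Add1,r2:6,r3:3,r4:6,r5:7
c2: issue SUB r0<-Add2 | r0:Add2,r1:Add1,r2:6,r3:3,r4:6,r5:7
c3: stall | r0:Add2,r1:Add1,r2:6,r3:3,r4:6,r5:7
c4: CDB Add1=12; issue ADD r2<-Add1 | r0:Add2,r1:12,r2:Add1,r3:3,r4:6,r5:7
c5: issue MUL r1<-Mul1 | r0:Add2,r1:Mul1,r2:Add1,r3:3,r4:6,r5:7
c6: stall | r0:Add2,r1:Mul1,r2:Add1,r3:3,r4:6,r5:7
c7: CDB Add1=13; issue SUB r5<-Add1 | r0:Add2,r1:Mul1,r2:13,r3:3,r4:6,r5:Add1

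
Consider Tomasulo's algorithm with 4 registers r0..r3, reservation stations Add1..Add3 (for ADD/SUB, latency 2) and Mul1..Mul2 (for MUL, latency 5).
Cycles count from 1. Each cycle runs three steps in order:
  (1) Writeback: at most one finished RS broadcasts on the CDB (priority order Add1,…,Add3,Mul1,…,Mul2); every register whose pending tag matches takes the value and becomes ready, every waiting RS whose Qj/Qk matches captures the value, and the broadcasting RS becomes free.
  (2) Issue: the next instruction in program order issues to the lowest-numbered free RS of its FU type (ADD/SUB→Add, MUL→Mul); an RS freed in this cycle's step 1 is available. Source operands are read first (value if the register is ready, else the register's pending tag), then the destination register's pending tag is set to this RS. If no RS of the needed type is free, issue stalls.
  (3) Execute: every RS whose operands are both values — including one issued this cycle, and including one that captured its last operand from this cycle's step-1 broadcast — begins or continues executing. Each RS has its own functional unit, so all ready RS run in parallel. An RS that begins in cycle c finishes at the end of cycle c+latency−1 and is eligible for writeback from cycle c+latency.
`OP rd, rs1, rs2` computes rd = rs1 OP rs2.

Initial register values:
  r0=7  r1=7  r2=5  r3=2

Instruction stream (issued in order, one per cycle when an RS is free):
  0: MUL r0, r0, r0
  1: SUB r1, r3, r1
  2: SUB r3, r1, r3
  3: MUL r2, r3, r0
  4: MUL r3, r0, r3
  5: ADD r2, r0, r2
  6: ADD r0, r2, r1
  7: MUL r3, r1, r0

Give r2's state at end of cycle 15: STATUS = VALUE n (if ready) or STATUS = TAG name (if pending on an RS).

STATUS = VALUE -294

  c1: issue MUL r0<-Mul1  regs: r0:Mul1,r1:7,r2:5,r3:2
  c2: issue SUB r1<-Add1  regs: r0:Mul1,r1:Add1,r2:5,r3:2
  c3: issue SUB r3<-Add2  regs: r0:Mul1,r1:Add1,r2:5,r3:Add2
  c4: CDB Add1=-5; issue MUL r2<-Mul2  regs: r0:Mul1,r1:-5,r2:Mul2,r3:Add2
  c5: stall  regs: r0:Mul1,r1:-5,r2:Mul2,r3:Add2
  c6: CDB Add2=-7; stall  regs: r0:Mul1,r1:-5,r2:Mul2,r3:-7
  c7: CDB Mul1=49; issue MUL r3<-Mul1  regs: r0:49,r1:-5,r2:Mul2,r3:Mul1
  c8: issue ADD r2<-Add1  regs: r0:49,r1:-5,r2:Add1,r3:Mul1
  c9: issue ADD r0<-Add2  regs: r0:Add2,r1:-5,r2:Add1,r3:Mul1
  c10: stall  regs: r0:Add2,r1:-5,r2:Add1,r3:Mul1
  c11: stall  regs: r0:Add2,r1:-5,r2:Add1,r3:Mul1
  c12: CDB Mul1=-343; issue MUL r3<-Mul1  regs: r0:Add2,r1:-5,r2:Add1,r3:Mul1
  c13: CDB Mul2=-343  regs: r0:Add2,r1:-5,r2:Add1,r3:Mul1
  c14: -  regs: r0:Add2,r1:-5,r2:Add1,r3:Mul1
  c15: CDB Add1=-294  regs: r0:Add2,r1:-5,r2:-294,r3:Mul1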